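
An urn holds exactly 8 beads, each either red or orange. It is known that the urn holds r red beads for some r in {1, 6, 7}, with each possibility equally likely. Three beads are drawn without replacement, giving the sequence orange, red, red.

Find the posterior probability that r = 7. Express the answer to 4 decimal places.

Compute the likelihood of the observed sequence for each case: P(data | r = 1) = (7/8)(1/7)(0/6) = 0; P(data | r = 6) = (2/8)(6/7)(5/6) = 5/28; P(data | r = 7) = (1/8)(7/7)(6/6) = 1/8.
Multiplying each by its prior: 1/3 · 0 = 0, 1/3 · 5/28 = 5/84, 1/3 · 1/8 = 1/24; these sum to 17/168.
By Bayes' rule, P(r = 7 | data) = (1/24) / (17/168) = 7/17.

0.4118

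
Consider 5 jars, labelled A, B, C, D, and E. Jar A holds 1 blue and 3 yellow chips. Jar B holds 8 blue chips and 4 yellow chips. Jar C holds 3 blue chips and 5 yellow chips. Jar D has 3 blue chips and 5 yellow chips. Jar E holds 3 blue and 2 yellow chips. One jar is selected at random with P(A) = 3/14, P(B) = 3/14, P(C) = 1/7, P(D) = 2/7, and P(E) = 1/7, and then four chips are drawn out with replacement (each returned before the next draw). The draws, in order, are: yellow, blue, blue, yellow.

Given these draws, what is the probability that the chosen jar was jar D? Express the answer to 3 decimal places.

0.315

Compute the likelihood of the observed sequence for each case: P(data | jar A) = (3/4)(1/4)(1/4)(3/4) = 0.035156; P(data | jar B) = (4/12)(8/12)(8/12)(4/12) = 0.049383; P(data | jar C) = (5/8)(3/8)(3/8)(5/8) = 0.054932; P(data | jar D) = (5/8)(3/8)(3/8)(5/8) = 0.054932; P(data | jar E) = (2/5)(3/5)(3/5)(2/5) = 0.0576.
Weighting by the prior gives 3/14 · 0.035156 = 0.0075335, 3/14 · 0.049383 = 0.010582, 1/7 · 0.054932 = 0.0078474, 2/7 · 0.054932 = 0.015695, 1/7 · 0.0576 = 0.0082286; these sum to 0.049886.
Hence P(jar D | data) = (0.015695) / (0.049886) = 0.31461.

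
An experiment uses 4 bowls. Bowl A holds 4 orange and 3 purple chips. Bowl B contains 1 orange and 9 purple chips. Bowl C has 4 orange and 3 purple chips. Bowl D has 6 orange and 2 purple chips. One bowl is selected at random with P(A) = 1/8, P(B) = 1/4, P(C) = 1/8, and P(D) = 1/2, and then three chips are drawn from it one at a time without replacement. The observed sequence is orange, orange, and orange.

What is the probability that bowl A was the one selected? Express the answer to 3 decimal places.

The likelihood of the observed sequence under each hypothesis: P(data | bowl A) = (4/7)(3/6)(2/5) = 4/35; P(data | bowl B) = (1/10)(0/9) = 0; P(data | bowl C) = (4/7)(3/6)(2/5) = 4/35; P(data | bowl D) = (6/8)(5/7)(4/6) = 5/14.
The prior-weighted likelihoods are 1/8 · 4/35 = 1/70, 1/4 · 0 = 0, 1/8 · 4/35 = 1/70, 1/2 · 5/14 = 5/28; with total 29/140.
So P(bowl A | data) = (1/70) / (29/140) = 2/29.

0.069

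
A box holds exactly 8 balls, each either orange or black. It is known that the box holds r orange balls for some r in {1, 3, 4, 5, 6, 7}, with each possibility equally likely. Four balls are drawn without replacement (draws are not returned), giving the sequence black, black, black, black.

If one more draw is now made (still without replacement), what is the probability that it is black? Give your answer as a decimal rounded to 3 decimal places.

0.671

For each hypothesis, P(data | H) works out to: P(data | r = 1) = (7/8)(6/7)(5/6)(4/5) = 1/2; P(data | r = 3) = (5/8)(4/7)(3/6)(2/5) = 1/14; P(data | r = 4) = (4/8)(3/7)(2/6)(1/5) = 1/70; P(data | r = 5) = (3/8)(2/7)(1/6)(0/5) = 0; P(data | r = 6) = (2/8)(1/7)(0/6) = 0; P(data | r = 7) = (1/8)(0/7) = 0.
Weighting by the prior gives 1/6 · 1/2 = 1/12, 1/6 · 1/14 = 1/84, 1/6 · 1/70 = 1/420, 1/6 · 0 = 0, 1/6 · 0 = 0, 1/6 · 0 = 0; these sum to 41/420.
The posterior is then P(r = 1 | data) = 35/41, P(r = 3 | data) = 5/41, P(r = 4 | data) = 1/41, P(r = 5 | data) = 0, P(r = 6 | data) = 0, P(r = 7 | data) = 0.
Averaging over the posterior, P(black next | data) = (3/4)(35/41) + (1/4)(5/41) + (0)(1/41) = 55/82.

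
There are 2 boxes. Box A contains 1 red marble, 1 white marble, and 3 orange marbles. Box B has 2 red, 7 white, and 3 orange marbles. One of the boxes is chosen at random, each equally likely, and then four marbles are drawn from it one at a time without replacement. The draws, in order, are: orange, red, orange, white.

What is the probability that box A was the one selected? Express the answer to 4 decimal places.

0.8761

Under each hypothesis, the probability of the observed sequence is: P(data | box A) = (3/5)(1/4)(2/3)(1/2) = 0.05; P(data | box B) = (3/12)(2/11)(2/10)(7/9) = 0.0070707.
Multiplying each by its prior: 1/2 · 0.05 = 0.025, 1/2 · 0.0070707 = 0.0035354; summing to 0.028535.
Therefore the posterior P(box A | data) = (0.025) / (0.028535) = 0.87611.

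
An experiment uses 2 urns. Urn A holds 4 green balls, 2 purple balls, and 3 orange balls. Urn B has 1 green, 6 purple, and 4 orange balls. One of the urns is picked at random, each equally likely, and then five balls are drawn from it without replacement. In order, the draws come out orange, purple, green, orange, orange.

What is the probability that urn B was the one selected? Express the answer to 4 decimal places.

0.4500

The likelihood of the observed sequence under each hypothesis: P(data | urn A) = (3/9)(2/8)(4/7)(2/6)(1/5) = 1/315; P(data | urn B) = (4/11)(6/10)(1/9)(3/8)(2/7) = 1/385.
Weighting by the prior gives 1/2 · 1/315 = 1/630, 1/2 · 1/385 = 1/770; these sum to 2/693.
Hence P(urn B | data) = (1/770) / (2/693) = 9/20.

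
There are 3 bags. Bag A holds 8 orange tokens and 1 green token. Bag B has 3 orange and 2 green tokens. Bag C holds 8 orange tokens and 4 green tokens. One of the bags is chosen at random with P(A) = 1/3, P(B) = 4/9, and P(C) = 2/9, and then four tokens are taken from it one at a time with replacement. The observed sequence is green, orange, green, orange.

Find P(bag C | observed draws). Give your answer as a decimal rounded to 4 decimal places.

Compute the likelihood of the observed sequence for each case: P(data | bag A) = (1/9)(8/9)(1/9)(8/9) = 0.0097546; P(data | bag B) = (2/5)(3/5)(2/5)(3/5) = 0.0576; P(data | bag C) = (4/12)(8/12)(4/12)(8/12) = 0.049383.
Multiplying each by its prior: 1/3 · 0.0097546 = 0.0032515, 4/9 · 0.0576 = 0.0256, 2/9 · 0.049383 = 0.010974; these sum to 0.039825.
Therefore the posterior P(bag C | data) = (0.010974) / (0.039825) = 0.27555.

0.2756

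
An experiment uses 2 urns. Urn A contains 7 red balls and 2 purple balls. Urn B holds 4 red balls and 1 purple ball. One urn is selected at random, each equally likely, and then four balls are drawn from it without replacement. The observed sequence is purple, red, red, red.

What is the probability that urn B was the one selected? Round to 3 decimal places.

Compute the likelihood of the observed sequence for each case: P(data | urn A) = (2/9)(7/8)(6/7)(5/6) = 5/36; P(data | urn B) = (1/5)(4/4)(3/3)(2/2) = 1/5.
Multiplying each by its prior: 1/2 · 5/36 = 5/72, 1/2 · 1/5 = 1/10; with total 61/360.
Hence P(urn B | data) = (1/10) / (61/360) = 36/61.

0.590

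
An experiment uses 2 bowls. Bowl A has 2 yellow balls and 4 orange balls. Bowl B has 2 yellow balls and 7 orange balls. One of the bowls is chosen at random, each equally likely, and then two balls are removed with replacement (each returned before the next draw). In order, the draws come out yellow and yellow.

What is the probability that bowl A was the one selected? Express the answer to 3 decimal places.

The likelihood of the observed sequence under each hypothesis: P(data | bowl A) = (2/6)(2/6) = 1/9; P(data | bowl B) = (2/9)(2/9) = 4/81.
The prior-weighted likelihoods are 1/2 · 1/9 = 1/18, 1/2 · 4/81 = 2/81; these sum to 13/162.
By Bayes' rule, P(bowl A | data) = (1/18) / (13/162) = 9/13.

0.692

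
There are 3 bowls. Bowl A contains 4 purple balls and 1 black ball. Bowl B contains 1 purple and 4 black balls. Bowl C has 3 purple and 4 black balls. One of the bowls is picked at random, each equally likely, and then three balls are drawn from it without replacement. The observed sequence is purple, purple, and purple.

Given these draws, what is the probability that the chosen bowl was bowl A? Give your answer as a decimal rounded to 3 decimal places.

Compute the likelihood of the observed sequence for each case: P(data | bowl A) = (4/5)(3/4)(2/3) = 2/5; P(data | bowl B) = (1/5)(0/4) = 0; P(data | bowl C) = (3/7)(2/6)(1/5) = 1/35.
Multiplying each by its prior: 1/3 · 2/5 = 2/15, 1/3 · 0 = 0, 1/3 · 1/35 = 1/105; these sum to 1/7.
So P(bowl A | data) = (2/15) / (1/7) = 14/15.

0.933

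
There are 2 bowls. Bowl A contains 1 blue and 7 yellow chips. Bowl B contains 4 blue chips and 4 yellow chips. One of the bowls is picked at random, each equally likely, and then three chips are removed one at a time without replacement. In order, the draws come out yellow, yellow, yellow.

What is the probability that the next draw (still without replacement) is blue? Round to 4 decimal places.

Compute the likelihood of the observed sequence for each case: P(data | bowl A) = (7/8)(6/7)(5/6) = 5/8; P(data | bowl B) = (4/8)(3/7)(2/6) = 1/14.
Multiplying each by its prior: 1/2 · 5/8 = 5/16, 1/2 · 1/14 = 1/28; summing to 39/112.
Dividing through by the total gives posterior P(bowl A | data) = 35/39, P(bowl B | data) = 4/39.
The predictive probability is P(blue next | data) = (1/5)(35/39) + (4/5)(4/39) = 17/65.

0.2615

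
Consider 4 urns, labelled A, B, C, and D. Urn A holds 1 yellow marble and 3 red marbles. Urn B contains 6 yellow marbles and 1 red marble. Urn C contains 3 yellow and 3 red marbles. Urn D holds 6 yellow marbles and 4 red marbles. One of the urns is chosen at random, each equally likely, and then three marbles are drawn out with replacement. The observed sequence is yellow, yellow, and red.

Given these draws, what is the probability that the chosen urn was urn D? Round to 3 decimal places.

Compute the likelihood of the observed sequence for each case: P(data | urn A) = (1/4)(1/4)(3/4) = 0.046875; P(data | urn B) = (6/7)(6/7)(1/7) = 0.10496; P(data | urn C) = (3/6)(3/6)(3/6) = 0.125; P(data | urn D) = (6/10)(6/10)(4/10) = 0.144.
The prior-weighted likelihoods are 1/4 · 0.046875 = 0.011719, 1/4 · 0.10496 = 0.026239, 1/4 · 0.125 = 0.03125, 1/4 · 0.144 = 0.036; these sum to 0.10521.
Therefore the posterior P(urn D | data) = (0.036) / (0.10521) = 0.34218.

0.342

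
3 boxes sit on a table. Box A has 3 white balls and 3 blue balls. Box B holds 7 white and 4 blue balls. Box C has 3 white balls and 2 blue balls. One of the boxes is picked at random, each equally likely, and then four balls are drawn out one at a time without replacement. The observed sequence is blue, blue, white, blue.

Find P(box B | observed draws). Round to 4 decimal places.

0.2979

Under each hypothesis, the probability of the observed sequence is: P(data | box A) = (3/6)(2/5)(3/4)(1/3) = 0.05; P(data | box B) = (4/11)(3/10)(7/9)(2/8) = 0.021212; P(data | box C) = (2/5)(1/4)(3/3)(0/2) = 0.
Multiplying each by its prior: 1/3 · 0.05 = 0.016667, 1/3 · 0.021212 = 0.0070707, 1/3 · 0 = 0; these sum to 0.023737.
So P(box B | data) = (0.0070707) / (0.023737) = 0.29787.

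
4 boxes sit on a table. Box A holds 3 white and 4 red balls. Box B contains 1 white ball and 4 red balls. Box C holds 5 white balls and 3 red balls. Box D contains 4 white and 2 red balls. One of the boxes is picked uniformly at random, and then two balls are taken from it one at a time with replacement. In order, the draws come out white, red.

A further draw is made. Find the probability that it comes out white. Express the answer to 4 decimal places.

0.5010

Under each hypothesis, the probability of the observed sequence is: P(data | box A) = (3/7)(4/7) = 0.2449; P(data | box B) = (1/5)(4/5) = 0.16; P(data | box C) = (5/8)(3/8) = 0.23438; P(data | box D) = (4/6)(2/6) = 0.22222.
Weighting by the prior gives 1/4 · 0.2449 = 0.061224, 1/4 · 0.16 = 0.04, 1/4 · 0.23438 = 0.058594, 1/4 · 0.22222 = 0.055556; with total 0.21537.
The posterior is then P(box A | data) = 0.28427, P(box B | data) = 0.18572, P(box C | data) = 0.27206, P(box D | data) = 0.25795.
Averaging over the posterior, P(white next | data) = (3/7)(0.28427) + (1/5)(0.18572) + (5/8)(0.27206) + (2/3)(0.25795) = 0.50098.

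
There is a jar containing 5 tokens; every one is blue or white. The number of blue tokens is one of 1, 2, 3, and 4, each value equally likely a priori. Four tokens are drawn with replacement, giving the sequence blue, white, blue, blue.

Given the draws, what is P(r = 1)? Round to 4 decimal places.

Under each hypothesis, the probability of the observed sequence is: P(data | r = 1) = (1/5)(4/5)(1/5)(1/5) = 0.0064; P(data | r = 2) = (2/5)(3/5)(2/5)(2/5) = 0.0384; P(data | r = 3) = (3/5)(2/5)(3/5)(3/5) = 0.0864; P(data | r = 4) = (4/5)(1/5)(4/5)(4/5) = 0.1024.
Multiplying each by its prior: 1/4 · 0.0064 = 0.0016, 1/4 · 0.0384 = 0.0096, 1/4 · 0.0864 = 0.0216, 1/4 · 0.1024 = 0.0256; these sum to 0.0584.
So P(r = 1 | data) = (0.0016) / (0.0584) = 0.027397.

0.0274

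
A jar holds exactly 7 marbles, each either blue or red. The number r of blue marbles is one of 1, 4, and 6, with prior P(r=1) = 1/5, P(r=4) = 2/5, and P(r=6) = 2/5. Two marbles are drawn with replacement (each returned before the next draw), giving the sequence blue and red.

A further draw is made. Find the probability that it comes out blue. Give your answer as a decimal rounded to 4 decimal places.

Under each hypothesis, the probability of the observed sequence is: P(data | r = 1) = (1/7)(6/7) = 6/49; P(data | r = 4) = (4/7)(3/7) = 12/49; P(data | r = 6) = (6/7)(1/7) = 6/49.
Multiplying each by its prior: 1/5 · 6/49 = 6/245, 2/5 · 12/49 = 24/245, 2/5 · 6/49 = 12/245; with total 6/35.
Dividing through by the total gives posterior P(r = 1 | data) = 1/7, P(r = 4 | data) = 4/7, P(r = 6 | data) = 2/7.
Averaging over the posterior, P(blue next | data) = (1/7)(1/7) + (4/7)(4/7) + (6/7)(2/7) = 29/49.

0.5918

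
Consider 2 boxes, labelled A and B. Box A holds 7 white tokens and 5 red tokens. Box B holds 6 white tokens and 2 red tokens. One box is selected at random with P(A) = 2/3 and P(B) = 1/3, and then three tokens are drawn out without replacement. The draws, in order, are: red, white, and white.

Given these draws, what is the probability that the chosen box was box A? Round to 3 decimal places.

The likelihood of the observed sequence under each hypothesis: P(data | box A) = (5/12)(7/11)(6/10) = 7/44; P(data | box B) = (2/8)(6/7)(5/6) = 5/28.
The prior-weighted likelihoods are 2/3 · 7/44 = 7/66, 1/3 · 5/28 = 5/84; with total 51/308.
So P(box A | data) = (7/66) / (51/308) = 98/153.

0.641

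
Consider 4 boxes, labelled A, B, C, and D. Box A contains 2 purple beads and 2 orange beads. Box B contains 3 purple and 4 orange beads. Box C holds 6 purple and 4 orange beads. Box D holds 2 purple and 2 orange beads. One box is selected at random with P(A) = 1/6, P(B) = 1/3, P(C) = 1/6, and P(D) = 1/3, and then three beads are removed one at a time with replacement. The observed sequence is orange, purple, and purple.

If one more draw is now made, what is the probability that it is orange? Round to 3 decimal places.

Compute the likelihood of the observed sequence for each case: P(data | box A) = (2/4)(2/4)(2/4) = 0.125; P(data | box B) = (4/7)(3/7)(3/7) = 0.10496; P(data | box C) = (4/10)(6/10)(6/10) = 0.144; P(data | box D) = (2/4)(2/4)(2/4) = 0.125.
The prior-weighted likelihoods are 1/6 · 0.125 = 0.020833, 1/3 · 0.10496 = 0.034985, 1/6 · 0.144 = 0.024, 1/3 · 0.125 = 0.041667; these sum to 0.12149.
Dividing through by the total gives posterior P(box A | data) = 0.17149, P(box B | data) = 0.28798, P(box C | data) = 0.19755, P(box D | data) = 0.34298.
The predictive probability is P(orange next | data) = (1/2)(0.17149) + (4/7)(0.28798) + (2/5)(0.19755) + (1/2)(0.34298) = 0.50081.

0.501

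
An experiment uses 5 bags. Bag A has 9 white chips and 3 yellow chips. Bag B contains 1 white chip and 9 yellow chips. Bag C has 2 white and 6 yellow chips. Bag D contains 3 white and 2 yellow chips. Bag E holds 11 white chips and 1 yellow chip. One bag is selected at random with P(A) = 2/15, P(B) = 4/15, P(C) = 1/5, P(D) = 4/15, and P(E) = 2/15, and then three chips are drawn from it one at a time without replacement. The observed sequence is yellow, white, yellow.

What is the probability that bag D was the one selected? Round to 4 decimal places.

For each hypothesis, P(data | H) works out to: P(data | bag A) = (3/12)(9/11)(2/10) = 0.040909; P(data | bag B) = (9/10)(1/9)(8/8) = 0.1; P(data | bag C) = (6/8)(2/7)(5/6) = 0.17857; P(data | bag D) = (2/5)(3/4)(1/3) = 0.1; P(data | bag E) = (1/12)(11/11)(0/10) = 0.
Weighting by the prior gives 2/15 · 0.040909 = 0.0054545, 4/15 · 0.1 = 0.026667, 1/5 · 0.17857 = 0.035714, 4/15 · 0.1 = 0.026667, 2/15 · 0 = 0; with total 0.094502.
Hence P(bag D | data) = (0.026667) / (0.094502) = 0.28218.

0.2822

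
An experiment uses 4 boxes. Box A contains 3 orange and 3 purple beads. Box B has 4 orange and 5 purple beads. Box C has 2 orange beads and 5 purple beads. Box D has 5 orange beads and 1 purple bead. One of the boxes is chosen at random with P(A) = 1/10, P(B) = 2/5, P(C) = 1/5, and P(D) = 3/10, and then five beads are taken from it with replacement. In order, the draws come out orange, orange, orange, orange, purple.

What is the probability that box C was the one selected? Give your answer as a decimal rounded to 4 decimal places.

0.0258

Under each hypothesis, the probability of the observed sequence is: P(data | box A) = (3/6)(3/6)(3/6)(3/6)(3/6) = 0.03125; P(data | box B) = (4/9)(4/9)(4/9)(4/9)(5/9) = 0.021677; P(data | box C) = (2/7)(2/7)(2/7)(2/7)(5/7) = 0.0047599; P(data | box D) = (5/6)(5/6)(5/6)(5/6)(1/6) = 0.080376.
The prior-weighted likelihoods are 1/10 · 0.03125 = 0.003125, 2/5 · 0.021677 = 0.0086708, 1/5 · 0.0047599 = 0.00095198, 3/10 · 0.080376 = 0.024113; summing to 0.03686.
By Bayes' rule, P(box C | data) = (0.00095198) / (0.03686) = 0.025827.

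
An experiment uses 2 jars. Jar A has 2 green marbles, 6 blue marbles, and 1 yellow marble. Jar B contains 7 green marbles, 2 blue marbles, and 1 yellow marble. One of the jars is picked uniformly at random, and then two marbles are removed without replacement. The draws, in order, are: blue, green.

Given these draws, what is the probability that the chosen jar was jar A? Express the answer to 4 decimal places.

Compute the likelihood of the observed sequence for each case: P(data | jar A) = (6/9)(2/8) = 1/6; P(data | jar B) = (2/10)(7/9) = 7/45.
Multiplying each by its prior: 1/2 · 1/6 = 1/12, 1/2 · 7/45 = 7/90; summing to 29/180.
By Bayes' rule, P(jar A | data) = (1/12) / (29/180) = 15/29.

0.5172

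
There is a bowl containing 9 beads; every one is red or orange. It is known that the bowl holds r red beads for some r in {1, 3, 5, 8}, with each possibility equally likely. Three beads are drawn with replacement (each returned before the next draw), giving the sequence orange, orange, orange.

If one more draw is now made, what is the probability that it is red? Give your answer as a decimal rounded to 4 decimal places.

For each hypothesis, P(data | H) works out to: P(data | r = 1) = (8/9)(8/9)(8/9) = 0.70233; P(data | r = 3) = (6/9)(6/9)(6/9) = 0.2963; P(data | r = 5) = (4/9)(4/9)(4/9) = 0.087791; P(data | r = 8) = (1/9)(1/9)(1/9) = 0.0013717.
Multiplying each by its prior: 1/4 · 0.70233 = 0.17558, 1/4 · 0.2963 = 0.074074, 1/4 · 0.087791 = 0.021948, 1/4 · 0.0013717 = 0.00034294; summing to 0.27195.
Normalising, the posterior is P(r = 1 | data) = 0.64565, P(r = 3 | data) = 0.27238, P(r = 5 | data) = 0.080706, P(r = 8 | data) = 0.001261.
The predictive probability is P(red next | data) = (1/9)(0.64565) + (1/3)(0.27238) + (5/9)(0.080706) + (8/9)(0.001261) = 0.20849.

0.2085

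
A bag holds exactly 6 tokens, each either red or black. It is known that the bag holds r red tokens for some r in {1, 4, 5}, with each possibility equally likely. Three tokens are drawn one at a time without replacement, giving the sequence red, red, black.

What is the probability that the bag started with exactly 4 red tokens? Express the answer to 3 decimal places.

Under each hypothesis, the probability of the observed sequence is: P(data | r = 1) = (1/6)(0/5) = 0; P(data | r = 4) = (4/6)(3/5)(2/4) = 1/5; P(data | r = 5) = (5/6)(4/5)(1/4) = 1/6.
Weighting by the prior gives 1/3 · 0 = 0, 1/3 · 1/5 = 1/15, 1/3 · 1/6 = 1/18; with total 11/90.
So P(r = 4 | data) = (1/15) / (11/90) = 6/11.

0.545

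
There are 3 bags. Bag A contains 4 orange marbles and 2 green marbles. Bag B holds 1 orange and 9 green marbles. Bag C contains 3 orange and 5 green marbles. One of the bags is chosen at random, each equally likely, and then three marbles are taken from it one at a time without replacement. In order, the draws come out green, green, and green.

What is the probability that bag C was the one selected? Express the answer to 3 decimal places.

0.203

For each hypothesis, P(data | H) works out to: P(data | bag A) = (2/6)(1/5)(0/4) = 0; P(data | bag B) = (9/10)(8/9)(7/8) = 7/10; P(data | bag C) = (5/8)(4/7)(3/6) = 5/28.
The prior-weighted likelihoods are 1/3 · 0 = 0, 1/3 · 7/10 = 7/30, 1/3 · 5/28 = 5/84; with total 41/140.
Therefore the posterior P(bag C | data) = (5/84) / (41/140) = 25/123.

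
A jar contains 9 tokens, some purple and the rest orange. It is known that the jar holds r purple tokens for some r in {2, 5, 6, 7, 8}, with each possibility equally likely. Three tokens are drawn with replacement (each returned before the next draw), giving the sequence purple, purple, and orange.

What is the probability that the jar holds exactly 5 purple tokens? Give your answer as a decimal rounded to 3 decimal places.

0.251

For each hypothesis, P(data | H) works out to: P(data | r = 2) = (2/9)(2/9)(7/9) = 0.038409; P(data | r = 5) = (5/9)(5/9)(4/9) = 0.13717; P(data | r = 6) = (6/9)(6/9)(3/9) = 0.14815; P(data | r = 7) = (7/9)(7/9)(2/9) = 0.13443; P(data | r = 8) = (8/9)(8/9)(1/9) = 0.087791.
Multiplying each by its prior: 1/5 · 0.038409 = 0.0076818, 1/5 · 0.13717 = 0.027435, 1/5 · 0.14815 = 0.02963, 1/5 · 0.13443 = 0.026886, 1/5 · 0.087791 = 0.017558; summing to 0.10919.
So P(r = 5 | data) = (0.027435) / (0.10919) = 0.25126.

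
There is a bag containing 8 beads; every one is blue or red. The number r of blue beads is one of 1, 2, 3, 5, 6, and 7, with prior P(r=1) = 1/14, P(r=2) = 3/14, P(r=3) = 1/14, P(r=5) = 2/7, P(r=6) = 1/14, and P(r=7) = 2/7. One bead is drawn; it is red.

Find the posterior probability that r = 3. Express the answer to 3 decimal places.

For each hypothesis, P(data | H) works out to: P(data | r = 1) = (7/8) = 7/8; P(data | r = 2) = (6/8) = 3/4; P(data | r = 3) = (5/8) = 5/8; P(data | r = 5) = (3/8) = 3/8; P(data | r = 6) = (2/8) = 1/4; P(data | r = 7) = (1/8) = 1/8.
Multiplying each by its prior: 1/14 · 7/8 = 1/16, 3/14 · 3/4 = 9/56, 1/14 · 5/8 = 5/112, 2/7 · 3/8 = 3/28, 1/14 · 1/4 = 1/56, 2/7 · 1/8 = 1/28; these sum to 3/7.
Therefore the posterior P(r = 3 | data) = (5/112) / (3/7) = 5/48.

0.104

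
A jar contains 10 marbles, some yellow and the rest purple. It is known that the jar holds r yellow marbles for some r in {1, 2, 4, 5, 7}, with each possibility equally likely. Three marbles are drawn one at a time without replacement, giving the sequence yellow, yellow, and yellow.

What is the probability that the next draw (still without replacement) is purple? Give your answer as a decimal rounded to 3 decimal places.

Compute the likelihood of the observed sequence for each case: P(data | r = 1) = (1/10)(0/9) = 0; P(data | r = 2) = (2/10)(1/9)(0/8) = 0; P(data | r = 4) = (4/10)(3/9)(2/8) = 1/30; P(data | r = 5) = (5/10)(4/9)(3/8) = 1/12; P(data | r = 7) = (7/10)(6/9)(5/8) = 7/24.
Weighting by the prior gives 1/5 · 0 = 0, 1/5 · 0 = 0, 1/5 · 1/30 = 1/150, 1/5 · 1/12 = 1/60, 1/5 · 7/24 = 7/120; with total 49/600.
The posterior is then P(r = 1 | data) = 0, P(r = 2 | data) = 0, P(r = 4 | data) = 4/49, P(r = 5 | data) = 10/49, P(r = 7 | data) = 5/7.
The predictive probability is P(purple next | data) = (6/7)(4/49) + (5/7)(10/49) + (3/7)(5/7) = 179/343.

0.522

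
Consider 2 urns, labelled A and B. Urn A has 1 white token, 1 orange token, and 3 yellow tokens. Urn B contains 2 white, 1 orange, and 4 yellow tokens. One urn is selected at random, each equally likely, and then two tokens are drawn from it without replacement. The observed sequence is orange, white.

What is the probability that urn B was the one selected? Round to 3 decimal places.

0.488

Compute the likelihood of the observed sequence for each case: P(data | urn A) = (1/5)(1/4) = 1/20; P(data | urn B) = (1/7)(2/6) = 1/21.
Multiplying each by its prior: 1/2 · 1/20 = 1/40, 1/2 · 1/21 = 1/42; with total 41/840.
Therefore the posterior P(urn B | data) = (1/42) / (41/840) = 20/41.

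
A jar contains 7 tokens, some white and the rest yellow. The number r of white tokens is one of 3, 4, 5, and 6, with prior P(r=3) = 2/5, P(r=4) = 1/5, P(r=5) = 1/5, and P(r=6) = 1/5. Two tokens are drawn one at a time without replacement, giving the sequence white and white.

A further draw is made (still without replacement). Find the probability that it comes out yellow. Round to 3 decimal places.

Compute the likelihood of the observed sequence for each case: P(data | r = 3) = (3/7)(2/6) = 1/7; P(data | r = 4) = (4/7)(3/6) = 2/7; P(data | r = 5) = (5/7)(4/6) = 10/21; P(data | r = 6) = (6/7)(5/6) = 5/7.
Weighting by the prior gives 2/5 · 1/7 = 2/35, 1/5 · 2/7 = 2/35, 1/5 · 10/21 = 2/21, 1/5 · 5/7 = 1/7; summing to 37/105.
The posterior is then P(r = 3 | data) = 6/37, P(r = 4 | data) = 6/37, P(r = 5 | data) = 10/37, P(r = 6 | data) = 15/37.
The predictive probability is P(yellow next | data) = (4/5)(6/37) + (3/5)(6/37) + (2/5)(10/37) + (1/5)(15/37) = 77/185.

0.416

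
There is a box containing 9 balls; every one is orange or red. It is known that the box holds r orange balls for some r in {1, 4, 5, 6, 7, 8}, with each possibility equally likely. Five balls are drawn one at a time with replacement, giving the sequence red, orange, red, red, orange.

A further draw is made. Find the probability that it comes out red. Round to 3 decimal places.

Under each hypothesis, the probability of the observed sequence is: P(data | r = 1) = (8/9)(1/9)(8/9)(8/9)(1/9) = 0.0086708; P(data | r = 4) = (5/9)(4/9)(5/9)(5/9)(4/9) = 0.03387; P(data | r = 5) = (4/9)(5/9)(4/9)(4/9)(5/9) = 0.027096; P(data | r = 6) = (3/9)(6/9)(3/9)(3/9)(6/9) = 0.016461; P(data | r = 7) = (2/9)(7/9)(2/9)(2/9)(7/9) = 0.0066386; P(data | r = 8) = (1/9)(8/9)(1/9)(1/9)(8/9) = 0.0010838.
Weighting by the prior gives 1/6 · 0.0086708 = 0.0014451, 1/6 · 0.03387 = 0.005645, 1/6 · 0.027096 = 0.004516, 1/6 · 0.016461 = 0.0027435, 1/6 · 0.0066386 = 0.0011064, 1/6 · 0.0010838 = 0.00018064; summing to 0.015637.
Dividing through by the total gives posterior P(r = 1 | data) = 0.092419, P(r = 4 | data) = 0.36101, P(r = 5 | data) = 0.28881, P(r = 6 | data) = 0.17545, P(r = 7 | data) = 0.070758, P(r = 8 | data) = 0.011552.
Averaging over the posterior, P(red next | data) = (8/9)(0.092419) + (5/9)(0.36101) + (4/9)(0.28881) + (1/3)(0.17545) + (2/9)(0.070758) + (1/9)(0.011552) = 0.48656.

0.487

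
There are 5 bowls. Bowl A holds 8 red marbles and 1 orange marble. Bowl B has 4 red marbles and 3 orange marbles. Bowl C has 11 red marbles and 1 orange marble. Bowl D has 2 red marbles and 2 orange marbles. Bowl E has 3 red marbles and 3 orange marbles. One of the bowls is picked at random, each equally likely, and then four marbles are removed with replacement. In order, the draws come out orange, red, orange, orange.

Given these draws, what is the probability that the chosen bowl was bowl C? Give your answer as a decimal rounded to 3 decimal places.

0.003

The likelihood of the observed sequence under each hypothesis: P(data | bowl A) = (1/9)(8/9)(1/9)(1/9) = 0.0012193; P(data | bowl B) = (3/7)(4/7)(3/7)(3/7) = 0.044981; P(data | bowl C) = (1/12)(11/12)(1/12)(1/12) = 0.00053048; P(data | bowl D) = (2/4)(2/4)(2/4)(2/4) = 0.0625; P(data | bowl E) = (3/6)(3/6)(3/6)(3/6) = 0.0625.
The prior-weighted likelihoods are 1/5 · 0.0012193 = 0.00024387, 1/5 · 0.044981 = 0.0089963, 1/5 · 0.00053048 = 0.0001061, 1/5 · 0.0625 = 0.0125, 1/5 · 0.0625 = 0.0125; summing to 0.034346.
So P(bowl C | data) = (0.0001061) / (0.034346) = 0.003089.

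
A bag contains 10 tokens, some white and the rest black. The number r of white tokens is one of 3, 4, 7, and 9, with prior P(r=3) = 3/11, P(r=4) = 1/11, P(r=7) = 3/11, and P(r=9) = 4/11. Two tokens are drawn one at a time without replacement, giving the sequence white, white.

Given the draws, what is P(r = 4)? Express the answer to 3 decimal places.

The likelihood of the observed sequence under each hypothesis: P(data | r = 3) = (3/10)(2/9) = 1/15; P(data | r = 4) = (4/10)(3/9) = 2/15; P(data | r = 7) = (7/10)(6/9) = 7/15; P(data | r = 9) = (9/10)(8/9) = 4/5.
Multiplying each by its prior: 3/11 · 1/15 = 1/55, 1/11 · 2/15 = 2/165, 3/11 · 7/15 = 7/55, 4/11 · 4/5 = 16/55; summing to 74/165.
So P(r = 4 | data) = (2/165) / (74/165) = 1/37.

0.027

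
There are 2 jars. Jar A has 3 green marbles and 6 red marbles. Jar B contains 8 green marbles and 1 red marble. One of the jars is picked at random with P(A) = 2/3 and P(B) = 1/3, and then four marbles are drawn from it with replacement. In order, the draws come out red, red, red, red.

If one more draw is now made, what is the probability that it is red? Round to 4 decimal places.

Under each hypothesis, the probability of the observed sequence is: P(data | jar A) = (6/9)(6/9)(6/9)(6/9) = 0.19753; P(data | jar B) = (1/9)(1/9)(1/9)(1/9) = 0.00015242.
Multiplying each by its prior: 2/3 · 0.19753 = 0.13169, 1/3 · 0.00015242 = 5.0805e-05; these sum to 0.13174.
The posterior is then P(jar A | data) = 0.99961, P(jar B | data) = 0.00038565.
The predictive probability is P(red next | data) = (2/3)(0.99961) + (1/9)(0.00038565) = 0.66645.

0.6665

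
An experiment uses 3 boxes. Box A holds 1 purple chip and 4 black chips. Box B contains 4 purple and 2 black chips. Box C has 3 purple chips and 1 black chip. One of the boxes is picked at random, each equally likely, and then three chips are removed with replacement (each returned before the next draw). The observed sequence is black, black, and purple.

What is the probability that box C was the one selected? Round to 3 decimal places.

0.188

Under each hypothesis, the probability of the observed sequence is: P(data | box A) = (4/5)(4/5)(1/5) = 0.128; P(data | box B) = (2/6)(2/6)(4/6) = 0.074074; P(data | box C) = (1/4)(1/4)(3/4) = 0.046875.
The prior-weighted likelihoods are 1/3 · 0.128 = 0.042667, 1/3 · 0.074074 = 0.024691, 1/3 · 0.046875 = 0.015625; these sum to 0.082983.
So P(box C | data) = (0.015625) / (0.082983) = 0.18829.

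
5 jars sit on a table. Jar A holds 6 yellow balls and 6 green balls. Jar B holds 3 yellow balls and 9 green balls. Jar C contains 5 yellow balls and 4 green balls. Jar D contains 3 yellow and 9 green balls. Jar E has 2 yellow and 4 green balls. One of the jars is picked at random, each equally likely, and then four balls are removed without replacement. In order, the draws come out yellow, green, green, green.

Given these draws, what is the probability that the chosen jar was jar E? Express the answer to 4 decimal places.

The likelihood of the observed sequence under each hypothesis: P(data | jar A) = (6/12)(6/11)(5/10)(4/9) = 0.060606; P(data | jar B) = (3/12)(9/11)(8/10)(7/9) = 0.12727; P(data | jar C) = (5/9)(4/8)(3/7)(2/6) = 0.039683; P(data | jar D) = (3/12)(9/11)(8/10)(7/9) = 0.12727; P(data | jar E) = (2/6)(4/5)(3/4)(2/3) = 0.13333.
The prior-weighted likelihoods are 1/5 · 0.060606 = 0.012121, 1/5 · 0.12727 = 0.025455, 1/5 · 0.039683 = 0.0079365, 1/5 · 0.12727 = 0.025455, 1/5 · 0.13333 = 0.026667; summing to 0.097633.
So P(jar E | data) = (0.026667) / (0.097633) = 0.27313.

0.2731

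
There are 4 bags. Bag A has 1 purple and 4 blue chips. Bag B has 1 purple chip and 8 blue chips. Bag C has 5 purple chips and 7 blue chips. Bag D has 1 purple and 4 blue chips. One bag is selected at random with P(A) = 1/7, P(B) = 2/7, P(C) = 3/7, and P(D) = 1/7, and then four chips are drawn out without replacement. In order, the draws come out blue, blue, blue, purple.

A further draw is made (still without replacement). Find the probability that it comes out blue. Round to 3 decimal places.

Compute the likelihood of the observed sequence for each case: P(data | bag A) = (4/5)(3/4)(2/3)(1/2) = 0.2; P(data | bag B) = (8/9)(7/8)(6/7)(1/6) = 0.11111; P(data | bag C) = (7/12)(6/11)(5/10)(5/9) = 0.088384; P(data | bag D) = (4/5)(3/4)(2/3)(1/2) = 0.2.
Weighting by the prior gives 1/7 · 0.2 = 0.028571, 2/7 · 0.11111 = 0.031746, 3/7 · 0.088384 = 0.037879, 1/7 · 0.2 = 0.028571; these sum to 0.12677.
Normalising, the posterior is P(bag A | data) = 0.22538, P(bag B | data) = 0.25043, P(bag C | data) = 0.2988, P(bag D | data) = 0.22538.
So P(blue next | data) = Σ P(blue next | H) P(H | data) = (1)(0.22538) + (1)(0.25043) + (1/2)(0.2988) + (1)(0.22538) = 0.8506.

0.851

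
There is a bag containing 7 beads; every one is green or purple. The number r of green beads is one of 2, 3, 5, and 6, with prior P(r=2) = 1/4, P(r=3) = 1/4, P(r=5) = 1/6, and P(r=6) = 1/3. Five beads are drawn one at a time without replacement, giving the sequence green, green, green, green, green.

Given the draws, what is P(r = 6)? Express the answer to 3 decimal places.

The likelihood of the observed sequence under each hypothesis: P(data | r = 2) = (2/7)(1/6)(0/5) = 0; P(data | r = 3) = (3/7)(2/6)(1/5)(0/4) = 0; P(data | r = 5) = (5/7)(4/6)(3/5)(2/4)(1/3) = 1/21; P(data | r = 6) = (6/7)(5/6)(4/5)(3/4)(2/3) = 2/7.
Weighting by the prior gives 1/4 · 0 = 0, 1/4 · 0 = 0, 1/6 · 1/21 = 1/126, 1/3 · 2/7 = 2/21; these sum to 13/126.
By Bayes' rule, P(r = 6 | data) = (2/21) / (13/126) = 12/13.

0.923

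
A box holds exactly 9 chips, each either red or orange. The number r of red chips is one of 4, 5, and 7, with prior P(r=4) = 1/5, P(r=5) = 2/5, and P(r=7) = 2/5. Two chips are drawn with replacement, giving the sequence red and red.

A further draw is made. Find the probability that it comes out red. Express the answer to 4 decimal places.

Under each hypothesis, the probability of the observed sequence is: P(data | r = 4) = (4/9)(4/9) = 16/81; P(data | r = 5) = (5/9)(5/9) = 25/81; P(data | r = 7) = (7/9)(7/9) = 49/81.
The prior-weighted likelihoods are 1/5 · 16/81 = 16/405, 2/5 · 25/81 = 10/81, 2/5 · 49/81 = 98/405; summing to 164/405.
The posterior is then P(r = 4 | data) = 4/41, P(r = 5 | data) = 25/82, P(r = 7 | data) = 49/82.
Averaging over the posterior, P(red next | data) = (4/9)(4/41) + (5/9)(25/82) + (7/9)(49/82) = 250/369.

0.6775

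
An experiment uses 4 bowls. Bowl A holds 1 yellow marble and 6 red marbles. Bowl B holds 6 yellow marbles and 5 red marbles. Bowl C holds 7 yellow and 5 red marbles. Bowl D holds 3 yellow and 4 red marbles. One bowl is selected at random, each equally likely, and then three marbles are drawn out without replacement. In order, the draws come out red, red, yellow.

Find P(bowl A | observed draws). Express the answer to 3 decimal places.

Under each hypothesis, the probability of the observed sequence is: P(data | bowl A) = (6/7)(5/6)(1/5) = 0.14286; P(data | bowl B) = (5/11)(4/10)(6/9) = 0.12121; P(data | bowl C) = (5/12)(4/11)(7/10) = 0.10606; P(data | bowl D) = (4/7)(3/6)(3/5) = 0.17143.
Multiplying each by its prior: 1/4 · 0.14286 = 0.035714, 1/4 · 0.12121 = 0.030303, 1/4 · 0.10606 = 0.026515, 1/4 · 0.17143 = 0.042857; these sum to 0.13539.
So P(bowl A | data) = (0.035714) / (0.13539) = 0.26379.

0.264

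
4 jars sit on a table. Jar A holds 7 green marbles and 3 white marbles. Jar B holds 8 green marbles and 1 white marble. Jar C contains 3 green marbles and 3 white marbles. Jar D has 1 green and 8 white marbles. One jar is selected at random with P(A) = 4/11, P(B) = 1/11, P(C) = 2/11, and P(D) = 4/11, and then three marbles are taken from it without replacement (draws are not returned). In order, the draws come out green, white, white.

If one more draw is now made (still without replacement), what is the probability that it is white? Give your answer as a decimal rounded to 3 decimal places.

For each hypothesis, P(data | H) works out to: P(data | jar A) = (7/10)(3/9)(2/8) = 7/120; P(data | jar B) = (8/9)(1/8)(0/7) = 0; P(data | jar C) = (3/6)(3/5)(2/4) = 3/20; P(data | jar D) = (1/9)(8/8)(7/7) = 1/9.
The prior-weighted likelihoods are 4/11 · 7/120 = 7/330, 1/11 · 0 = 0, 2/11 · 3/20 = 3/110, 4/11 · 1/9 = 4/99; with total 4/45.
Dividing through by the total gives posterior P(jar A | data) = 21/88, P(jar B | data) = 0, P(jar C | data) = 27/88, P(jar D | data) = 5/11.
Averaging over the posterior, P(white next | data) = (1/7)(21/88) + (1/3)(27/88) + (1)(5/11) = 13/22.

0.591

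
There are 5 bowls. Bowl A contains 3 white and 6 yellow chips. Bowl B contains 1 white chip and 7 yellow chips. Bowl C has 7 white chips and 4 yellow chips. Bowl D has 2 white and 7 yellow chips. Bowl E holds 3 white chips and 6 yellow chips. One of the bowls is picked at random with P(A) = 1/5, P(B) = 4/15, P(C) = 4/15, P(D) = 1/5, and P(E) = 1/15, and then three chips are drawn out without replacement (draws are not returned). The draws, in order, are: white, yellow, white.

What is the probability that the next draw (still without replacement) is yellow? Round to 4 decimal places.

0.5497

The likelihood of the observed sequence under each hypothesis: P(data | bowl A) = (3/9)(6/8)(2/7) = 0.071429; P(data | bowl B) = (1/8)(7/7)(0/6) = 0; P(data | bowl C) = (7/11)(4/10)(6/9) = 0.1697; P(data | bowl D) = (2/9)(7/8)(1/7) = 0.027778; P(data | bowl E) = (3/9)(6/8)(2/7) = 0.071429.
Weighting by the prior gives 1/5 · 0.071429 = 0.014286, 4/15 · 0 = 0, 4/15 · 0.1697 = 0.045253, 1/5 · 0.027778 = 0.0055556, 1/15 · 0.071429 = 0.0047619; with total 0.069856.
Normalising, the posterior is P(bowl A | data) = 0.2045, P(bowl B | data) = 0, P(bowl C | data) = 0.6478, P(bowl D | data) = 0.079529, P(bowl E | data) = 0.068168.
Averaging over the posterior, P(yellow next | data) = (5/6)(0.2045) + (3/8)(0.6478) + (1)(0.079529) + (5/6)(0.068168) = 0.54968.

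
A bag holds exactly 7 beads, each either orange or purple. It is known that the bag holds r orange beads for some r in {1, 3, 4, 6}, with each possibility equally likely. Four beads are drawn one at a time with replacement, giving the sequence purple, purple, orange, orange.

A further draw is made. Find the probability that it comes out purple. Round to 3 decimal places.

0.500

Under each hypothesis, the probability of the observed sequence is: P(data | r = 1) = (6/7)(6/7)(1/7)(1/7) = 0.014994; P(data | r = 3) = (4/7)(4/7)(3/7)(3/7) = 0.059975; P(data | r = 4) = (3/7)(3/7)(4/7)(4/7) = 0.059975; P(data | r = 6) = (1/7)(1/7)(6/7)(6/7) = 0.014994.
The prior-weighted likelihoods are 1/4 · 0.014994 = 0.0037484, 1/4 · 0.059975 = 0.014994, 1/4 · 0.059975 = 0.014994, 1/4 · 0.014994 = 0.0037484; with total 0.037484.
Normalising, the posterior is P(r = 1 | data) = 0.1, P(r = 3 | data) = 0.4, P(r = 4 | data) = 0.4, P(r = 6 | data) = 0.1.
So P(purple next | data) = Σ P(purple next | H) P(H | data) = (6/7)(0.1) + (4/7)(0.4) + (3/7)(0.4) + (1/7)(0.1) = 0.5.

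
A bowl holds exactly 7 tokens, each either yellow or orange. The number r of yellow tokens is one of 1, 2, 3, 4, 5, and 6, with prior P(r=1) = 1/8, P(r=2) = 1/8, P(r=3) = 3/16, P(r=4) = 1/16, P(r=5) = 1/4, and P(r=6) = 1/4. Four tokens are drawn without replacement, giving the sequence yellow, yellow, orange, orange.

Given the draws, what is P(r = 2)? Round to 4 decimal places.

For each hypothesis, P(data | H) works out to: P(data | r = 1) = (1/7)(0/6) = 0; P(data | r = 2) = (2/7)(1/6)(5/5)(4/4) = 1/21; P(data | r = 3) = (3/7)(2/6)(4/5)(3/4) = 3/35; P(data | r = 4) = (4/7)(3/6)(3/5)(2/4) = 3/35; P(data | r = 5) = (5/7)(4/6)(2/5)(1/4) = 1/21; P(data | r = 6) = (6/7)(5/6)(1/5)(0/4) = 0.
Multiplying each by its prior: 1/8 · 0 = 0, 1/8 · 1/21 = 1/168, 3/16 · 3/35 = 9/560, 1/16 · 3/35 = 3/560, 1/4 · 1/21 = 1/84, 1/4 · 0 = 0; summing to 11/280.
Therefore the posterior P(r = 2 | data) = (1/168) / (11/280) = 5/33.

0.1515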